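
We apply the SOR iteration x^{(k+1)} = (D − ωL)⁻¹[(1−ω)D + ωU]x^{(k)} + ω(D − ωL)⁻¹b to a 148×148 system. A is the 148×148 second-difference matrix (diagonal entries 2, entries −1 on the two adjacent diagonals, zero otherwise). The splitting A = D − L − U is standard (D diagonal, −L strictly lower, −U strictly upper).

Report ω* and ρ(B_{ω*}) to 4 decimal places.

½·tridiag(1,0,1) at n=148: λ_k = cos(kπ/149); max |λ| at k=1 ⇒ ρ_J = cos(π/149) ≈ 0.9998.
1 − cos²(π/149) = sin²(π/149) ⇒ √(1−ρ_J²) = sin(π/149) = 0.02108.
Then 2/(1+√(1−ρ_J²)) = 2/(1+0.02108); ω* = 2/1.02108 = 1.9587.
ρ_SOR = ω* − 1 ≈ 0.9587.

ω* = 1.9587, ρ_SOR = 0.9587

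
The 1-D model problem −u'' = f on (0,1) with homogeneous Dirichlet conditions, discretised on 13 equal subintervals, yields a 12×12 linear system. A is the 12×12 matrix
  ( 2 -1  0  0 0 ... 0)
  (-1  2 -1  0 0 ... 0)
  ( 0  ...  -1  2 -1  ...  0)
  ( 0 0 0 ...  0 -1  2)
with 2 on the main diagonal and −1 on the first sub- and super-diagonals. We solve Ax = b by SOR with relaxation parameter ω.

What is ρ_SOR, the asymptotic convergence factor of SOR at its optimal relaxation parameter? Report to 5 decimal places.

½·tridiag(1,0,1) at n=12: λ_k = cos(kπ/13); max |λ| at k=1 ⇒ ρ_J = cos(π/13) ≈ 0.97094.
√(1−ρ_J²) simplifies to sin(π/13) = 0.239316.
ω* = 2/(1+0.239316) = 1.61379
[ρ_SOR] ω* − 1 = 0.61379.

ρ_SOR = 0.61379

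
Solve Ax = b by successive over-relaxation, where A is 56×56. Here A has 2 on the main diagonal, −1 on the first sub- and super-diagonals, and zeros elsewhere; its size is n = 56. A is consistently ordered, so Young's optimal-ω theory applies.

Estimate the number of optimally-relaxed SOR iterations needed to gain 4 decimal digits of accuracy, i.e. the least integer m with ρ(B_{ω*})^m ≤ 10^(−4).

[ρ_J] n=56: ρ(B_J) = cos(π/(n+1)) = cos(π/57) = 0.9984815.
√(1−ρ_J²) simplifies to sin(π/57) = 0.0550878.
ω* = 2/(1+0.0550878) = 1.8955768
ρ_SOR = ω* − 1 ≈ 0.8955768.
ρ_SOR^m ≤ 10^(−4) ⇔ m ≥ 4·ln10/(−ln 0.8955768) = 9.21034/0.110287 = 83.512; m = ⌈83.512⌉ = 84.

m = 84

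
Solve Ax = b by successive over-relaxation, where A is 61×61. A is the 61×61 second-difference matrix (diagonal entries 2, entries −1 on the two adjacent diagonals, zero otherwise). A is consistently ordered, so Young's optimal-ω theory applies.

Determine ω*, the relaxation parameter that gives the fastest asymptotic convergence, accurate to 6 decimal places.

n=61: λ(B_J) = 1 − λ(A)/2 = cos(kπ/62); k=1 gives ρ_J = 0.998717.
√(1 − cos²(π/62)) = sin(π/62) ≈ 0.0506492.
So ω* = 2/1.0506492 = 1.903585 (Young).
Hence ρ(B_{ω*}) = 1.903585 − 1 = 0.903585.

ω* = 1.903585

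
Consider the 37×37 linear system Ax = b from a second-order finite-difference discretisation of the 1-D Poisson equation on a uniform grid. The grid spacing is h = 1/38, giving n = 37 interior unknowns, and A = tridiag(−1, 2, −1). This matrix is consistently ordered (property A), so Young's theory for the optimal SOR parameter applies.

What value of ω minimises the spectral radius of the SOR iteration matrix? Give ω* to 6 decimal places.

ω* = 1.847440

½·tridiag(1,0,1) at n=37: λ_k = cos(kπ/38); max |λ| at k=1 ⇒ ρ_J = cos(π/38) ≈ 0.996584.
1 − cos²(π/38) = sin²(π/38) ⇒ √(1−ρ_J²) = sin(π/38) = 0.0825793.
ω* = 2 / (1 + 0.0825793) = 2 / 1.0825793 ≈ 1.847440.
[ρ_SOR] ω* − 1 = 0.847440.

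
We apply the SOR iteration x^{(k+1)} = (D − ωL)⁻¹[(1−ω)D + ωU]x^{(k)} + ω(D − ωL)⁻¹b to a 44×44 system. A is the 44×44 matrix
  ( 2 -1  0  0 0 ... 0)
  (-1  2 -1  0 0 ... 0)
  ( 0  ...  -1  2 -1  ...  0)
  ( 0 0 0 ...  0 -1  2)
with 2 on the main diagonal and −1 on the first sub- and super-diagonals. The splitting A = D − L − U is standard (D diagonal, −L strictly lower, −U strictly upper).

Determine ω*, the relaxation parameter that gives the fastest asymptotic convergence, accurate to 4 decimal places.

½·tridiag(1,0,1) at n=44: λ_k = cos(kπ/45); max |λ| at k=1 ⇒ ρ_J = cos(π/45) ≈ 0.9976.
√(1−ρ_J²) = |sin(π/45)| = 0.06976
[ω*] 2 ÷ (1 + 0.06976) = 2 ÷ 1.06976 = 1.8696.
ρ(B_{ω*}) = ω*−1 = 0.8696

ω* = 1.8696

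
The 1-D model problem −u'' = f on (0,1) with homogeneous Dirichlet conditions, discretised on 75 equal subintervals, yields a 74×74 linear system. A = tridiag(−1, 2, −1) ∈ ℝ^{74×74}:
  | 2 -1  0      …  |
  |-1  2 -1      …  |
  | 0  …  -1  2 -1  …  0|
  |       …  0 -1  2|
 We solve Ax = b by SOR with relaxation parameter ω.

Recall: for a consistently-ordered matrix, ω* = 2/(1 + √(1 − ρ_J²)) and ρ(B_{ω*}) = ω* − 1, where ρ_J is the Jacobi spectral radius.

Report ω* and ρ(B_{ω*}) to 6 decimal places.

ω* = 1.919615, ρ_SOR = 0.919615

With n=74, ρ(Jacobi) = cos(π/75) = 0.999123.
√(1−ρ_J²) simplifies to sin(π/75) = 0.0418757.
So ω* = 2/1.0418757 = 1.919615 (Young).
At ω = 1.919615 every |λ(B_ω)| = ω−1, so ρ_SOR = 0.919615.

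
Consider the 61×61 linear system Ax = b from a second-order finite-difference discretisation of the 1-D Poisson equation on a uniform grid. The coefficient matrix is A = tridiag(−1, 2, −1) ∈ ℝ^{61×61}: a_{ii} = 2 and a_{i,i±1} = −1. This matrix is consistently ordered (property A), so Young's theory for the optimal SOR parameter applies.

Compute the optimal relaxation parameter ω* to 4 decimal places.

[ρ_J] n=61: ρ(B_J) = cos(π/(n+1)) = cos(π/62) = 0.9987.
√(1 − cos²(π/62)) = sin(π/62) ≈ 0.05065.
ω* = 2/(1 + 0.05065) = 2/1.05065 = 1.9036.
At ω = 1.9036 every |λ(B_ω)| = ω−1, so ρ_SOR = 0.9036.

ω* = 1.9036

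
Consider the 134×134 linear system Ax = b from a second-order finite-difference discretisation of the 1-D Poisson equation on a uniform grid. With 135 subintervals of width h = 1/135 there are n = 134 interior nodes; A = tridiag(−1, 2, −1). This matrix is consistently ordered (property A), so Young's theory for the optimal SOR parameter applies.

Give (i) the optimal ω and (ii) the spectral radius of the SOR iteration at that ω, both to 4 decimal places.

spectrum of D⁻¹(L+U) = {cos(kπ/135) : 1≤k≤134}; ρ_J = cos(π/135) = 0.9997.
√(1−ρ_J²) simplifies to sin(π/135) = 0.02327.
[ω*] 2 ÷ (1 + 0.02327) = 2 ÷ 1.02327 = 1.9545.
At ω = 1.9545 every |λ(B_ω)| = ω−1, so ρ_SOR = 0.9545.

ω* = 1.9545, ρ_SOR = 0.9545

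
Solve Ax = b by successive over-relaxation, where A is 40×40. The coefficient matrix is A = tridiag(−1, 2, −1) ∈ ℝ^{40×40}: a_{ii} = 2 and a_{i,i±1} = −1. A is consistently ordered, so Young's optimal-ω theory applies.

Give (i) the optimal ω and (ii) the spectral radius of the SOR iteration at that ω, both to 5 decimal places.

[ρ_J] n=40: ρ(B_J) = cos(π/(n+1)) = cos(π/41) = 0.99707.
1 − cos²(π/41) = sin²(π/41) ⇒ √(1−ρ_J²) = sin(π/41) = 0.076549.
ω* = 2 / (1 + 0.076549) = 2 / 1.076549 ≈ 1.85779.
Hence ρ(B_{ω*}) = 1.85779 − 1 = 0.85779.

ω* = 1.85779, ρ_SOR = 0.85779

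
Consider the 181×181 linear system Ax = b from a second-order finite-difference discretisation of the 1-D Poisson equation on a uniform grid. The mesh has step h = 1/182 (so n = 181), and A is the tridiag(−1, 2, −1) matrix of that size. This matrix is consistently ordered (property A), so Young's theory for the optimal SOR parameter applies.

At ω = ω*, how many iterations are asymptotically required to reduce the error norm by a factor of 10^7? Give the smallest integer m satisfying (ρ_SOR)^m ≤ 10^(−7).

m = 467

B_J for the 181×181 system has eigenvalues cos(kπ/182); ρ_J = cos(π/182) = 0.9998510.
√(1−ρ_J²) simplifies to sin(π/182) = 0.0172606.
ω* = 2 / (1 + 0.0172606) = 2 / 1.0172606 ≈ 1.9660645.
[ρ_SOR] ω* − 1 = 0.9660645.
(0.9660645)^m ≤ 10^{−7}  ⇒  m·ln(0.9660645) ≤ −7·ln10  ⇒  m ≥ 466.857  ⇒  m = 467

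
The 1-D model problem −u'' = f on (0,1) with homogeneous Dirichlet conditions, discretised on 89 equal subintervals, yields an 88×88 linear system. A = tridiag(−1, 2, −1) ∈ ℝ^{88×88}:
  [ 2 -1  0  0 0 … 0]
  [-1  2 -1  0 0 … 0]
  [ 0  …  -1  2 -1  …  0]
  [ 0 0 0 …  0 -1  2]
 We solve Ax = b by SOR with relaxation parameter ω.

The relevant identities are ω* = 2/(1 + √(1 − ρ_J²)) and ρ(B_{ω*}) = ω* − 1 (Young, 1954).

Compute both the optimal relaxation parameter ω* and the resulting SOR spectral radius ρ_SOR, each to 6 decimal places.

ω* = 1.931823, ρ_SOR = 0.931823

With n=88, ρ(Jacobi) = cos(π/89) = 0.999377.
√(1 − cos²(π/89)) = sin(π/89) ≈ 0.0352915.
So ω* = 2/1.0352915 = 1.931823 (Young).
[ρ_SOR] ω* − 1 = 0.931823.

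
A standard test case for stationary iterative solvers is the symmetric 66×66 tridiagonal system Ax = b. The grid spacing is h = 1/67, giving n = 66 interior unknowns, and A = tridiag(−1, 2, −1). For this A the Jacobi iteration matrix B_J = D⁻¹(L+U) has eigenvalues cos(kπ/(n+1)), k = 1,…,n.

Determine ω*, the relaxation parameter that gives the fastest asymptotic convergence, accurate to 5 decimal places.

With n=66, ρ(Jacobi) = cos(π/67) = 0.99890.
1 − cos²(π/67) = sin²(π/67) ⇒ √(1−ρ_J²) = sin(π/67) = 0.046872.
Young: ω* = 2/(1+√(1−ρ_J²)) = 2/(1+0.046872) = 2/1.046872 = 1.91045.
ρ_SOR = ω* − 1 = 1.91045 − 1 = 0.91045.

ω* = 1.91045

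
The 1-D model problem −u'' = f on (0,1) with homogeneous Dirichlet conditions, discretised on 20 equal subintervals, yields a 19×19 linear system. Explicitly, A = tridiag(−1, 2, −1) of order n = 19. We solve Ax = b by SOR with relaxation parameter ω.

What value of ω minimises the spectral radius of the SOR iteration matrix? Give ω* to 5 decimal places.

ω* = 1.72945

½·tridiag(1,0,1) at n=19: λ_k = cos(kπ/20); max |λ| at k=1 ⇒ ρ_J = cos(π/20) ≈ 0.98769.
√(1−ρ_J²) = |sin(π/20)| = 0.156434
ω* = 2/(1+0.156434) = 1.72945
and ρ(B_{ω*}) = 1.72945 − 1 = 0.72945.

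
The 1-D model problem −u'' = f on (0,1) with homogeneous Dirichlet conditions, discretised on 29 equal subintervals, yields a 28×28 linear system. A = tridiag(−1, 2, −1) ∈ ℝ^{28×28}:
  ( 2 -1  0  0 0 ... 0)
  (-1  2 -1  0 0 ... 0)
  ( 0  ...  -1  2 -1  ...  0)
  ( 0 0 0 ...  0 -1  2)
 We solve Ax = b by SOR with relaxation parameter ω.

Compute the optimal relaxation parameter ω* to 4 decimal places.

ω* = 1.8049

With n=28, ρ(Jacobi) = cos(π/29) = 0.9941.
root = sin(π/29) = 0.10812  (since 1−cos² = sin²).
So ω* = 2/1.10812 = 1.8049 (Young).
ρ_SOR = ω* − 1 = 1.8049 − 1 = 0.8049.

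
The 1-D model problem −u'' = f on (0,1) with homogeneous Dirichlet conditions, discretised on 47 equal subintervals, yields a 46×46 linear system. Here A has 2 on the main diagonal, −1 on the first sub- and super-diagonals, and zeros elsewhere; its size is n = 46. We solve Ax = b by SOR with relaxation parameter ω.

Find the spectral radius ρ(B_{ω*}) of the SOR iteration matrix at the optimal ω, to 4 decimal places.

B_J for the 46×46 system has eigenvalues cos(kπ/47); ρ_J = cos(π/47) = 0.9978.
1 − cos²(π/47) = sin²(π/47) ⇒ √(1−ρ_J²) = sin(π/47) = 0.06679.
Young: ω* = 2/(1+√(1−ρ_J²)) = 2/(1+0.06679) = 2/1.06679 = 1.8748.
ρ_SOR = ω* − 1 = 1.8748 − 1 = 0.8748.

ρ_SOR = 0.8748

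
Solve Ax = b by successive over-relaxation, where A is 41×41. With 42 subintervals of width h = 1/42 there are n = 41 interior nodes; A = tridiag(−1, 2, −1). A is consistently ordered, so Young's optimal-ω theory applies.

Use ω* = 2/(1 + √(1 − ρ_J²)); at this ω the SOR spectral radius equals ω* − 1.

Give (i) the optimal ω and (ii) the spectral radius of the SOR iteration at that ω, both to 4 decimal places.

ρ_J = max_k |cos(kπ/42)| = cos(π/42) = 0.9972
√(1 − cos²(π/42)) = sin(π/42) ≈ 0.07473.
ω* = 2 / (1 + 0.07473) = 2 / 1.07473 ≈ 1.8609.
At ω = 1.8609 every |λ(B_ω)| = ω−1, so ρ_SOR = 0.8609.

ω* = 1.8609, ρ_SOR = 0.8609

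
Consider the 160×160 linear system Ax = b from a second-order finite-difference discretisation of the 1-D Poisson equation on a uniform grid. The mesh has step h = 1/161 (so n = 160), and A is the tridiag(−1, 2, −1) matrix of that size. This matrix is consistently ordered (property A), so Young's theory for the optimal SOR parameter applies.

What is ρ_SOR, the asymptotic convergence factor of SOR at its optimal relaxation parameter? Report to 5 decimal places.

ρ_SOR = 0.96172

n=160: λ(B_J) = 1 − λ(A)/2 = cos(kπ/161); k=1 gives ρ_J = 0.99981.
1 − cos²(π/161) = sin²(π/161) ⇒ √(1−ρ_J²) = sin(π/161) = 0.019512.
ω* = 2/(1 + 0.019512) = 2/1.019512 = 1.96172.
and ρ(B_{ω*}) = 1.96172 − 1 = 0.96172.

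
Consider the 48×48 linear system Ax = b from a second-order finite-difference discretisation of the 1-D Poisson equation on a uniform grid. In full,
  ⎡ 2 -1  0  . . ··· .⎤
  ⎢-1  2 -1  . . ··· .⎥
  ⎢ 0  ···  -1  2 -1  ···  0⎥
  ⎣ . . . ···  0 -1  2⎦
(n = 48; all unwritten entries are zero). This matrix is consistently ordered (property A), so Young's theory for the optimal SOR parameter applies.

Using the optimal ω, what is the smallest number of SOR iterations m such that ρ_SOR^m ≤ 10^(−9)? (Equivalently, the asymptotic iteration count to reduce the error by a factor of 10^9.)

½·tridiag(1,0,1) at n=48: λ_k = cos(kπ/49); max |λ| at k=1 ⇒ ρ_J = cos(π/49) ≈ 0.9979454.
root = sin(π/49) = 0.0640702  (since 1−cos² = sin²).
So ω* = 2/1.0640702 = 1.8795752 (Young).
[ρ_SOR] ω* − 1 = 0.8795752.
m ≥ 9·ln10 / (−ln 0.8795752) = 161.502; smallest integer m = 162.

m = 162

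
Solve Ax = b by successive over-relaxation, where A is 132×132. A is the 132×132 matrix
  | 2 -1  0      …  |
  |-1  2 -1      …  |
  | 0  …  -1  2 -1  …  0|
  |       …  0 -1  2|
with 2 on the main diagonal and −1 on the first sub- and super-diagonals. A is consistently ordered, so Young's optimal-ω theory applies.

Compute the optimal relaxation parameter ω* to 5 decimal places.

n=132: λ(B_J) = 1 − λ(A)/2 = cos(kπ/133); k=1 gives ρ_J = 0.99972.
root = sin(π/133) = 0.023619  (since 1−cos² = sin²).
ω* = 2/(1 + 0.023619) = 2/1.023619 = 1.95385.
ρ_SOR = ω* − 1 ≈ 0.95385.

ω* = 1.95385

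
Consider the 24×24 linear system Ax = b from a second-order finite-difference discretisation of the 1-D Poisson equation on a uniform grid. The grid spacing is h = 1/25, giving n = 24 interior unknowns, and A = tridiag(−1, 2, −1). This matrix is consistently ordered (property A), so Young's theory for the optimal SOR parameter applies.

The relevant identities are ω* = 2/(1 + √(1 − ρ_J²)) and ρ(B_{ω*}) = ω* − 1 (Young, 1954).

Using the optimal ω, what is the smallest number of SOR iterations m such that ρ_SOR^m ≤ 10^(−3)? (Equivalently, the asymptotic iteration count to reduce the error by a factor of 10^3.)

n=24: λ(B_J) = 1 − λ(A)/2 = cos(kπ/25); k=1 gives ρ_J = 0.9921147.
√(1 − cos²(π/25)) = sin(π/25) ≈ 0.1253332.
[ω*] 2 ÷ (1 + 0.1253332) = 2 ÷ 1.1253332 = 1.7772514.
ρ_SOR = ω* − 1 ≈ 0.7772514.
For 3 digits: m = 3·ln10 / (−ln 0.7772514) = 6.90776/0.251991 = 27.413; round up → m = 28.

m = 28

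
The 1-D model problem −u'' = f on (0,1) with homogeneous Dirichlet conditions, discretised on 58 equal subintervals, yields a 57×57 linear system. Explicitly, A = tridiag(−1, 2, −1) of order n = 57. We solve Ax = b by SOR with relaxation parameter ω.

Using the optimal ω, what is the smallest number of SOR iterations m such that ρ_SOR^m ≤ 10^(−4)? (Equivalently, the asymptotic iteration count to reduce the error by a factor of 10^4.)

m = 85

½·tridiag(1,0,1) at n=57: λ_k = cos(kπ/58); max |λ| at k=1 ⇒ ρ_J = cos(π/58) ≈ 0.9985334.
√(1 − cos²(π/58)) = sin(π/58) ≈ 0.0541389.
Young: ω* = 2/(1+√(1−ρ_J²)) = 2/(1+0.0541389) = 2/1.0541389 = 1.8972832.
ρ_SOR = ω* − 1 ≈ 0.8972832.
m ≥ 4·ln10 / (−ln 0.8972832) = 84.979; smallest integer m = 85.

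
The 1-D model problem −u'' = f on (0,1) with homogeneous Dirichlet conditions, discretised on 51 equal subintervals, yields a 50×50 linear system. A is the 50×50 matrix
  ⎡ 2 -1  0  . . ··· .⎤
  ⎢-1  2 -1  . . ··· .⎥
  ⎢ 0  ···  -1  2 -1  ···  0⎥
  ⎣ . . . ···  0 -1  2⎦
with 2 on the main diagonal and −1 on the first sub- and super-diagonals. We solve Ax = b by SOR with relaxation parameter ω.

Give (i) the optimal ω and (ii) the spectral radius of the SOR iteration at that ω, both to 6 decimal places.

ω* = 1.884018, ρ_SOR = 0.884018

ρ_J = max_k |cos(kπ/51)| = cos(π/51) = 0.998103
1 − cos²(π/51) = sin²(π/51) ⇒ √(1−ρ_J²) = sin(π/51) = 0.0615609.
ω* = 2 / (1 + 0.0615609) = 2 / 1.0615609 ≈ 1.884018.
Hence ρ(B_{ω*}) = 1.884018 − 1 = 0.884018.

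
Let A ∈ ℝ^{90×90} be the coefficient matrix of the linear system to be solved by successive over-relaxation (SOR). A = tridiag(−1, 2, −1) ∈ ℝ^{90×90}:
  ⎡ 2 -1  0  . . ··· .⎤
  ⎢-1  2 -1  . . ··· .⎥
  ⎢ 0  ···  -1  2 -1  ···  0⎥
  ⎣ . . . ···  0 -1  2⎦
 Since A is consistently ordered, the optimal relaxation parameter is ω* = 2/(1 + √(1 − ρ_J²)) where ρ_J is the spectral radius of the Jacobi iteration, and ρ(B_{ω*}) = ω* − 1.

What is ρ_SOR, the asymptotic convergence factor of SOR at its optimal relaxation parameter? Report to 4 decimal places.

spectrum of D⁻¹(L+U) = {cos(kπ/91) : 1≤k≤90}; ρ_J = cos(π/91) = 0.9994.
root = sin(π/91) = 0.03452  (since 1−cos² = sin²).
ω* = 2 / (1 + 0.03452) = 2 / 1.03452 ≈ 1.9333.
ρ_SOR = ω* − 1 = 1.9333 − 1 = 0.9333.

ρ_SOR = 0.9333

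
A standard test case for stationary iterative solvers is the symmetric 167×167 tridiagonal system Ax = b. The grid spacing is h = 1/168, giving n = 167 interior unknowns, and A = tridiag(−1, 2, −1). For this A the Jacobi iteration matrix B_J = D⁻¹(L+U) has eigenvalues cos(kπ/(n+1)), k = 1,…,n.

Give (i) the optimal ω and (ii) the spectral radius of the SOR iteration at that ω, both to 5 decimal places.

ω* = 1.96329, ρ_SOR = 0.96329

B_J for the 167×167 system has eigenvalues cos(kπ/168); ρ_J = cos(π/168) = 0.99983.
√(1−ρ_J²) = |sin(π/168)| = 0.018699
Young: ω* = 2/(1+√(1−ρ_J²)) = 2/(1+0.018699) = 2/1.018699 = 1.96329.
ρ(B_{ω*}) = ω*−1 = 0.96329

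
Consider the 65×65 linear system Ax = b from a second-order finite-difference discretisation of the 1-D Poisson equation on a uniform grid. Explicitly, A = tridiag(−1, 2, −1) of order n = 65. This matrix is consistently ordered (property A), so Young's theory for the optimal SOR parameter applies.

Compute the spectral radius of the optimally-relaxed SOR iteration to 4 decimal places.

[ρ_J] n=65: ρ(B_J) = cos(π/(n+1)) = cos(π/66) = 0.9989.
1 − cos²(π/66) = sin²(π/66) ⇒ √(1−ρ_J²) = sin(π/66) = 0.04758.
ω* = 2/(1+0.04758) = 1.9092
[ρ_SOR] ω* − 1 = 0.9092.

ρ_SOR = 0.9092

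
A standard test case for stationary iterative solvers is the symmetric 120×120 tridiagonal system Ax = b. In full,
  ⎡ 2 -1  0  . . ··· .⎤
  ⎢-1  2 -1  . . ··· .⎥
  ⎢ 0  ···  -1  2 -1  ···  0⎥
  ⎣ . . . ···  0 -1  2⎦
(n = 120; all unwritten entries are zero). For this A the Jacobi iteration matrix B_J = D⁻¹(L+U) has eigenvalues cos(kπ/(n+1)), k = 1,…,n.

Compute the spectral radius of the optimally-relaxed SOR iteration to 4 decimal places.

ρ_J = max_k |cos(kπ/121)| = cos(π/121) = 0.9997
√(1−ρ_J²) = |sin(π/121)| = 0.02596
[ω*] 2 ÷ (1 + 0.02596) = 2 ÷ 1.02596 = 1.9494.
Hence ρ(B_{ω*}) = 1.9494 − 1 = 0.9494.

ρ_SOR = 0.9494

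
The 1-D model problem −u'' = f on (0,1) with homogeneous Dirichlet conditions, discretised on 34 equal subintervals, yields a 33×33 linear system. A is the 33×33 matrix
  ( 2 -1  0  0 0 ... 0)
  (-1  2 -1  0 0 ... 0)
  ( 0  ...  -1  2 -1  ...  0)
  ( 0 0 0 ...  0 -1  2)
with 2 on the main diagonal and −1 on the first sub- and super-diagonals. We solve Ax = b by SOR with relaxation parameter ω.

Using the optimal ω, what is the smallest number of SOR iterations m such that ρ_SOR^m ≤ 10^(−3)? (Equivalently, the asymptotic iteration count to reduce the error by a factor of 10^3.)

ρ_J = max_k |cos(kπ/34)| = cos(π/34) = 0.9957342
1 − cos²(π/34) = sin²(π/34) ⇒ √(1−ρ_J²) = sin(π/34) = 0.0922684.
ω* = 2 / (1 + 0.0922684) = 2 / 1.0922684 ≈ 1.8310518.
ρ_SOR = ω* − 1 = 1.8310518 − 1 = 0.8310518.
ρ_SOR^m ≤ 10^(−3) ⇔ m ≥ 3·ln10/(−ln 0.8310518) = 6.90776/0.185063 = 37.327; m = ⌈37.327⌉ = 38.

m = 38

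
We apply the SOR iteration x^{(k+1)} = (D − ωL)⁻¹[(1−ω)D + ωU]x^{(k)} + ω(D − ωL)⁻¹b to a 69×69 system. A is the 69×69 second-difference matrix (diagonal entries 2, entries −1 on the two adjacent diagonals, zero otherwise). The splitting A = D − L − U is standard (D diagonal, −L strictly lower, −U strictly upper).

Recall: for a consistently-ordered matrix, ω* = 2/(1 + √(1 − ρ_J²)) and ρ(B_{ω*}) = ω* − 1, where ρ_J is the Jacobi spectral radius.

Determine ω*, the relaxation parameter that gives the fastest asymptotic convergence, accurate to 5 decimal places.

ω* = 1.91412

n=69: λ(B_J) = 1 − λ(A)/2 = cos(kπ/70); k=1 gives ρ_J = 0.99899.
√(1−ρ_J²) simplifies to sin(π/70) = 0.044865.
ω* = 2/(1+0.044865) = 1.91412
ρ_SOR = ω* − 1 ≈ 0.91412.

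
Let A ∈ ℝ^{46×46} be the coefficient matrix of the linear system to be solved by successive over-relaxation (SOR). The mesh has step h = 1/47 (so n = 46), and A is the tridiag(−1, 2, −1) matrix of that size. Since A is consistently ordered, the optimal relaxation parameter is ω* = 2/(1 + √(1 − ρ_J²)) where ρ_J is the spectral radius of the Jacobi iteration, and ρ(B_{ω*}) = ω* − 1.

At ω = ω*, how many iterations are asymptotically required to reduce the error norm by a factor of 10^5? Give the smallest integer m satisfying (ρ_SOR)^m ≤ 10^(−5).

n=46: λ(B_J) = 1 − λ(A)/2 = cos(kπ/47); k=1 gives ρ_J = 0.9977669.
√(1 − cos²(π/47)) = sin(π/47) ≈ 0.0667926.
ω* = 2/(1 + 0.0667926) = 2/1.0667926 = 1.8747787.
ρ(B_{ω*}) = ω*−1 = 0.8747787
Need (0.8747787)^m ≤ 10^(−5): m ≥ 5·ln10/|ln 0.8747787| = 11.5129/0.133784 = 86.056 ⇒ m = 87.

m = 87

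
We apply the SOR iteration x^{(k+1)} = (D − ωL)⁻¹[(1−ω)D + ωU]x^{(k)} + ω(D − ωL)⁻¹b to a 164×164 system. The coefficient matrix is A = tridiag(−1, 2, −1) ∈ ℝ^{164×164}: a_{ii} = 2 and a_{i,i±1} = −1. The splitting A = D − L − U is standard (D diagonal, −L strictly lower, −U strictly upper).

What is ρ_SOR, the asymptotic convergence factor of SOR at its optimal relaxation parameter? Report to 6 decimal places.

ρ_SOR = 0.962634

½·tridiag(1,0,1) at n=164: λ_k = cos(kπ/165); max |λ| at k=1 ⇒ ρ_J = cos(π/165) ≈ 0.999819.
√(1 − cos²(π/165)) = sin(π/165) ≈ 0.0190388.
Young: ω* = 2/(1+√(1−ρ_J²)) = 2/(1+0.0190388) = 2/1.0190388 = 1.962634.
ρ_SOR = ω* − 1 ≈ 0.962634.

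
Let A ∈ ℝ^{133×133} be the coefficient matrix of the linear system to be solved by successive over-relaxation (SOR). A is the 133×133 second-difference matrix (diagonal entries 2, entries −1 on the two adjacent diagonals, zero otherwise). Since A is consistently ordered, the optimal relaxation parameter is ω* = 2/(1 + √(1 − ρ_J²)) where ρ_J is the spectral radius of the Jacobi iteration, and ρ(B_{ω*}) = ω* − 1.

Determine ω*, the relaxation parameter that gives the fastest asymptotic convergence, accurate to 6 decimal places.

ω* = 1.954189

B_J for the 133×133 system has eigenvalues cos(kπ/134); ρ_J = cos(π/134) = 0.999725.
√(1 − cos²(π/134)) = sin(π/134) ≈ 0.0234426.
ω* = 2/(1 + 0.0234426) = 2/1.0234426 = 1.954189.
ρ_SOR = ω* − 1 = 1.954189 − 1 = 0.954189.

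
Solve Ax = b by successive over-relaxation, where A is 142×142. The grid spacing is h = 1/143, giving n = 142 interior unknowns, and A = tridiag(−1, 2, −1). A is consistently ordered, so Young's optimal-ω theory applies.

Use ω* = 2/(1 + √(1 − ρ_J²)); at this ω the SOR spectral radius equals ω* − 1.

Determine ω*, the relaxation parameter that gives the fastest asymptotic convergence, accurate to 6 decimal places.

With n=142, ρ(Jacobi) = cos(π/143) = 0.999759.
root = sin(π/143) = 0.0219674  (since 1−cos² = sin²).
ω* = 2 / (1 + 0.0219674) = 2 / 1.0219674 ≈ 1.957010.
[ρ_SOR] ω* − 1 = 0.957010.

ω* = 1.957010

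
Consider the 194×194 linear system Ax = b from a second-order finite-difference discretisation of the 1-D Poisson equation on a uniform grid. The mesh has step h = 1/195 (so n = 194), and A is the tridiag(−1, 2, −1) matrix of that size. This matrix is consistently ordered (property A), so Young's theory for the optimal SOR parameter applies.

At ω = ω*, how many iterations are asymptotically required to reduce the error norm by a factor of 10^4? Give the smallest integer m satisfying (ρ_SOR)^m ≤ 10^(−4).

½·tridiag(1,0,1) at n=194: λ_k = cos(kπ/195); max |λ| at k=1 ⇒ ρ_J = cos(π/195) ≈ 0.9998702.
√(1−ρ_J²) simplifies to sin(π/195) = 0.0161100.
ω* = 2/(1+0.0161100) = 1.9682908
ρ(B_{ω*}) = ω*−1 = 0.9682908
For 4 digits: m = 4·ln10 / (−ln 0.9682908) = 9.21034/0.0322228 = 285.833; round up → m = 286.

m = 286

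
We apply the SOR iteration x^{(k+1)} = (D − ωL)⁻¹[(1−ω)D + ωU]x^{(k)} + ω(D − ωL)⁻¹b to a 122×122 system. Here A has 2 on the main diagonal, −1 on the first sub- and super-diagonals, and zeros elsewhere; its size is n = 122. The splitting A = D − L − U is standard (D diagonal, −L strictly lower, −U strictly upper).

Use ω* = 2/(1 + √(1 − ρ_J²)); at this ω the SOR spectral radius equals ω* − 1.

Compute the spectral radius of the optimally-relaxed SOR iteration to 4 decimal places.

ρ_SOR = 0.9502

B_J for the 122×122 system has eigenvalues cos(kπ/123); ρ_J = cos(π/123) = 0.9997.
√(1−ρ_J²) = |sin(π/123)| = 0.02554
ω* = 2 / (1 + 0.02554) = 2 / 1.02554 ≈ 1.9502.
ρ_SOR = ω* − 1 ≈ 0.9502.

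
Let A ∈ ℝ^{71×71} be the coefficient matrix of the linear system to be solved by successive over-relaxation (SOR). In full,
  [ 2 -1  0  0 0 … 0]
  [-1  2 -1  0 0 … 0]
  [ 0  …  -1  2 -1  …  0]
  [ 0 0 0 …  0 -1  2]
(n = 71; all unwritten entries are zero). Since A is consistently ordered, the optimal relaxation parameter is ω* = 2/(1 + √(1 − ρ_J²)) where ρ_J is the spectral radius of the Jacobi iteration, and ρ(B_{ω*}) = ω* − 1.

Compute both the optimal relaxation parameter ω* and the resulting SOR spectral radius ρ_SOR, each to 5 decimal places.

ω* = 1.91641, ρ_SOR = 0.91641

spectrum of D⁻¹(L+U) = {cos(kπ/72) : 1≤k≤71}; ρ_J = cos(π/72) = 0.99905.
√(1−ρ_J²) = |sin(π/72)| = 0.043619
ω* = 2/(1 + 0.043619) = 2/1.043619 = 1.91641.
and ρ(B_{ω*}) = 1.91641 − 1 = 0.91641.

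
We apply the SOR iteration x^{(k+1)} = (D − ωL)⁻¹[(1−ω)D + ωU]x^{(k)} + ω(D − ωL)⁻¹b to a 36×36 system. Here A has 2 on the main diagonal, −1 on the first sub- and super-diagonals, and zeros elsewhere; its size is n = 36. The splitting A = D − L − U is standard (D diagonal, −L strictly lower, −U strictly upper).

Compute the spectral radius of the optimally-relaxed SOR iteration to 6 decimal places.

ρ_SOR = 0.843648

½·tridiag(1,0,1) at n=36: λ_k = cos(kπ/37); max |λ| at k=1 ⇒ ρ_J = cos(π/37) ≈ 0.996397.
root = sin(π/37) = 0.0848059  (since 1−cos² = sin²).
ω* = 2/(1 + 0.0848059) = 2/1.0848059 = 1.843648.
At ω = 1.843648 every |λ(B_ω)| = ω−1, so ρ_SOR = 0.843648.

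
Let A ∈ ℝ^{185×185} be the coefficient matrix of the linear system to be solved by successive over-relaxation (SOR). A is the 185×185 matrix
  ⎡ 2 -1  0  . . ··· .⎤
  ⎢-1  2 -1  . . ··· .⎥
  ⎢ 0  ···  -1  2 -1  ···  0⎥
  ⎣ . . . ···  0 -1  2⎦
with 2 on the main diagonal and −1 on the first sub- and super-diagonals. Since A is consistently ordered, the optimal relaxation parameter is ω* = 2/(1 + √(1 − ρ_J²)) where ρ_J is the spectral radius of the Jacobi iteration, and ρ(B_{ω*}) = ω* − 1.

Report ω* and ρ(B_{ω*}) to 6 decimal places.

ω* = 1.966782, ρ_SOR = 0.966782

[ρ_J] n=185: ρ(B_J) = cos(π/(n+1)) = cos(π/186) = 0.999857.
√(1−ρ_J²) simplifies to sin(π/186) = 0.0168895.
So ω* = 2/1.0168895 = 1.966782 (Young).
At ω = 1.966782 every |λ(B_ω)| = ω−1, so ρ_SOR = 0.966782.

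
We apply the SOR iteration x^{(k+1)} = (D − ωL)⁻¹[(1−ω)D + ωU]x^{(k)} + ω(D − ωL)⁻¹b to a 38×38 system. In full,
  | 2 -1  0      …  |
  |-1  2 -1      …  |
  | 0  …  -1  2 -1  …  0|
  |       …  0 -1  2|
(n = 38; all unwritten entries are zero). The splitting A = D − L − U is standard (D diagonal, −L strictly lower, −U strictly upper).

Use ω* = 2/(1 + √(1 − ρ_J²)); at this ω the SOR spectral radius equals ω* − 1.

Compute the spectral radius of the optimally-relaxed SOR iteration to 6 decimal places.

n=38: λ(B_J) = 1 − λ(A)/2 = cos(kπ/39); k=1 gives ρ_J = 0.996757.
√(1−ρ_J²) simplifies to sin(π/39) = 0.0804666.
So ω* = 2/1.0804666 = 1.851052 (Young).
ρ(B_{ω*}) = ω*−1 = 0.851052

ρ_SOR = 0.851052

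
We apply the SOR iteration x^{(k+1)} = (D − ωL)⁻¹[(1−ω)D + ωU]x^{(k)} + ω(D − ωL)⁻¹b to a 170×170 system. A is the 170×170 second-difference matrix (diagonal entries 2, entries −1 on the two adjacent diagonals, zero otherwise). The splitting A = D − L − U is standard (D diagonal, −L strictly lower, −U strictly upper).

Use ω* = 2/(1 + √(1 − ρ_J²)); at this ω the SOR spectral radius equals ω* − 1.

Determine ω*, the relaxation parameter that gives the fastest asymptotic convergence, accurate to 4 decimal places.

spectrum of D⁻¹(L+U) = {cos(kπ/171) : 1≤k≤170}; ρ_J = cos(π/171) = 0.9998.
√(1−ρ_J²) simplifies to sin(π/171) = 0.01837.
Young: ω* = 2/(1+√(1−ρ_J²)) = 2/(1+0.01837) = 2/1.01837 = 1.9639.
Hence ρ(B_{ω*}) = 1.9639 − 1 = 0.9639.

ω* = 1.9639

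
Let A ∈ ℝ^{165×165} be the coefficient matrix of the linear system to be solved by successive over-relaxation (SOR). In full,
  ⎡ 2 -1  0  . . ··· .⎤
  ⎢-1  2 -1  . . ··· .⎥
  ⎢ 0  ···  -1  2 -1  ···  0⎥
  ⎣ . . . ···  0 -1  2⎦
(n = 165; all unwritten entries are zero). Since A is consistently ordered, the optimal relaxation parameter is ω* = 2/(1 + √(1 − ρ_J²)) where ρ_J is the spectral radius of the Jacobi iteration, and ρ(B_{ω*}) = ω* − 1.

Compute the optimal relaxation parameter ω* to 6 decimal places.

½·tridiag(1,0,1) at n=165: λ_k = cos(kπ/166); max |λ| at k=1 ⇒ ρ_J = cos(π/166) ≈ 0.999821.
√(1 − cos²(π/166)) = sin(π/166) ≈ 0.0189241.
[ω*] 2 ÷ (1 + 0.0189241) = 2 ÷ 1.0189241 = 1.962855.
ρ_SOR = ω* − 1 = 1.962855 − 1 = 0.962855.

ω* = 1.962855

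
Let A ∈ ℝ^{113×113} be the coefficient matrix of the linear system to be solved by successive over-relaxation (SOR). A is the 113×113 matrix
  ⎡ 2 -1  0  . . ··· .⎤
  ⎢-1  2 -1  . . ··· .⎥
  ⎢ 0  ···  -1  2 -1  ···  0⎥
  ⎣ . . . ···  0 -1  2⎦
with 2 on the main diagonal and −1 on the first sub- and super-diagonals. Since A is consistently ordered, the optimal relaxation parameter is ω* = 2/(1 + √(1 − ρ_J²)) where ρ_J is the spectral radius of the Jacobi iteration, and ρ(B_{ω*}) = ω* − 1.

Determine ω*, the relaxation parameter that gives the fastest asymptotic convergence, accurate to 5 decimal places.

[ρ_J] n=113: ρ(B_J) = cos(π/(n+1)) = cos(π/114) = 0.99962.
√(1−ρ_J²) = |sin(π/114)| = 0.027554
So ω* = 2/1.027554 = 1.94637 (Young).
ρ_SOR = ω* − 1 ≈ 0.94637.

ω* = 1.94637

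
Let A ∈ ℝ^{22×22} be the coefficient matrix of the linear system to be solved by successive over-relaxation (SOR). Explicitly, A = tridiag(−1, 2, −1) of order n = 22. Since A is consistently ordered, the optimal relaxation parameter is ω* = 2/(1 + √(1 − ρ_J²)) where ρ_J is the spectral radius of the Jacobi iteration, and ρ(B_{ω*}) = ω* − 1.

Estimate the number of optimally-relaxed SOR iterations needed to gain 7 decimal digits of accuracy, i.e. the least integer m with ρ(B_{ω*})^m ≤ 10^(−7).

m = 59

½·tridiag(1,0,1) at n=22: λ_k = cos(kπ/23); max |λ| at k=1 ⇒ ρ_J = cos(π/23) ≈ 0.9906859.
√(1 − cos²(π/23)) = sin(π/23) ≈ 0.1361666.
Then 2/(1+√(1−ρ_J²)) = 2/(1+0.1361666); ω* = 2/1.1361666 = 1.7603052.
At ω = 1.7603052 every |λ(B_ω)| = ω−1, so ρ_SOR = 0.7603052.
m ≥ 7·ln10 / (−ln 0.7603052) = 58.818; smallest integer m = 59.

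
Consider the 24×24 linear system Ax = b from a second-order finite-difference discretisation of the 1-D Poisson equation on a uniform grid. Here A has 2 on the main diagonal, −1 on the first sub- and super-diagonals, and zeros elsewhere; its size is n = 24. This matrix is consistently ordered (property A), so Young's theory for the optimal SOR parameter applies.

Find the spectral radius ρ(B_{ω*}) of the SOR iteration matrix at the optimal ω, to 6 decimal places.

ρ_SOR = 0.777251

With n=24, ρ(Jacobi) = cos(π/25) = 0.992115.
√(1−ρ_J²) simplifies to sin(π/25) = 0.1253332.
ω* = 2/(1+0.1253332) = 1.777251
ρ(B_{ω*}) = ω*−1 = 0.777251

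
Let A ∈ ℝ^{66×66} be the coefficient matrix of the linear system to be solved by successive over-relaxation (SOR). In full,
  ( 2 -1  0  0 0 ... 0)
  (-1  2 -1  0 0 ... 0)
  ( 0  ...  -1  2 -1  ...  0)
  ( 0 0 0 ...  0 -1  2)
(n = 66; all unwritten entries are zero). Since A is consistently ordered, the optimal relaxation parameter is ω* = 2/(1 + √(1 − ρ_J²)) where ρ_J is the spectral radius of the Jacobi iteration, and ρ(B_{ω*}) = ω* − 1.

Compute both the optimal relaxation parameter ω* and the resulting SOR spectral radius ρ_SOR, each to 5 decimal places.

ω* = 1.91045, ρ_SOR = 0.91045

n=66: λ(B_J) = 1 − λ(A)/2 = cos(kπ/67); k=1 gives ρ_J = 0.99890.
√(1−ρ_J²) = |sin(π/67)| = 0.046872
ω* = 2 / (1 + 0.046872) = 2 / 1.046872 ≈ 1.91045.
ρ_SOR = ω* − 1 ≈ 0.91045.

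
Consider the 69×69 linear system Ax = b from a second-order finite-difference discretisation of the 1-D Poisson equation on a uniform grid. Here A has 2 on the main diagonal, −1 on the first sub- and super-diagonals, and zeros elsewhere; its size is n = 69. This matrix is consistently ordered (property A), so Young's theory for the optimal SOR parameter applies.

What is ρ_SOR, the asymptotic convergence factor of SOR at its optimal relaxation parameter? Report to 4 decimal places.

½·tridiag(1,0,1) at n=69: λ_k = cos(kπ/70); max |λ| at k=1 ⇒ ρ_J = cos(π/70) ≈ 0.9990.
√(1−ρ_J²) = |sin(π/70)| = 0.04486
ω* = 2/(1+0.04486) = 1.9141
ρ_SOR = ω* − 1 ≈ 0.9141.

ρ_SOR = 0.9141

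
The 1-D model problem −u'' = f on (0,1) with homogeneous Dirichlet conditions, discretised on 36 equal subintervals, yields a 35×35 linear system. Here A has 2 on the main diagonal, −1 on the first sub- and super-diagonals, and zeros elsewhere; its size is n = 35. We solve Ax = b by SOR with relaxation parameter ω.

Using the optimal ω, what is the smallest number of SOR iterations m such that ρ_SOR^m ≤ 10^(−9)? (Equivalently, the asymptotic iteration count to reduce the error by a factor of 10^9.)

B_J for the 35×35 system has eigenvalues cos(kπ/36); ρ_J = cos(π/36) = 0.9961947.
1 − cos²(π/36) = sin²(π/36) ⇒ √(1−ρ_J²) = sin(π/36) = 0.0871557.
[ω*] 2 ÷ (1 + 0.0871557) = 2 ÷ 1.0871557 = 1.8396629.
At ω = 1.8396629 every |λ(B_ω)| = ω−1, so ρ_SOR = 0.8396629.
For 9 digits: m = 9·ln10 / (−ln 0.8396629) = 20.7233/0.174755 = 118.585; round up → m = 119.

m = 119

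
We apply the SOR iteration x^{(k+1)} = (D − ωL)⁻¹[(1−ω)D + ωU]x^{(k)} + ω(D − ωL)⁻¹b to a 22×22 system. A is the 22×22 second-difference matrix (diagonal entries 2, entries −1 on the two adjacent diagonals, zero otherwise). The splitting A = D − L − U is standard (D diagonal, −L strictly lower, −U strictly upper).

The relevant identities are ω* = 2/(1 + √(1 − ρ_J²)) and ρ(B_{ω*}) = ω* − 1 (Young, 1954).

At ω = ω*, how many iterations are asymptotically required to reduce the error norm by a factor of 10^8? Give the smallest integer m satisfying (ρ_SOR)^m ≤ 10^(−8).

B_J for the 22×22 system has eigenvalues cos(kπ/23); ρ_J = cos(π/23) = 0.9906859.
1 − cos²(π/23) = sin²(π/23) ⇒ √(1−ρ_J²) = sin(π/23) = 0.1361666.
So ω* = 2/1.1361666 = 1.7603052 (Young).
Hence ρ(B_{ω*}) = 1.7603052 − 1 = 0.7603052.
m ≥ 8·ln10 / (−ln 0.7603052) = 67.220; smallest integer m = 68.

m = 68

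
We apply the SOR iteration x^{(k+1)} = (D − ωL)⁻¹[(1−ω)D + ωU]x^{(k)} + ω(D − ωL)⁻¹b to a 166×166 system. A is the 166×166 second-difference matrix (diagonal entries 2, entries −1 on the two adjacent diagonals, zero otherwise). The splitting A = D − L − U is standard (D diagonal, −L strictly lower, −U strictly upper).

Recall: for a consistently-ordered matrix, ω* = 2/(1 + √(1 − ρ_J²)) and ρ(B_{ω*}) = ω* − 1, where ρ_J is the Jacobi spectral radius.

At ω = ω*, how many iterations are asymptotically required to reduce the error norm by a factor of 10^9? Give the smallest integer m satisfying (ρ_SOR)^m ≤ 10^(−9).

m = 551

[ρ_J] n=166: ρ(B_J) = cos(π/(n+1)) = cos(π/167) = 0.9998231.
1 − cos²(π/167) = sin²(π/167) ⇒ √(1−ρ_J²) = sin(π/167) = 0.0188108.
ω* = 2/(1+0.0188108) = 1.9630730
At ω = 1.9630730 every |λ(B_ω)| = ω−1, so ρ_SOR = 0.9630730.
m ≥ 9·ln10 / (−ln 0.9630730) = 550.769; smallest integer m = 551.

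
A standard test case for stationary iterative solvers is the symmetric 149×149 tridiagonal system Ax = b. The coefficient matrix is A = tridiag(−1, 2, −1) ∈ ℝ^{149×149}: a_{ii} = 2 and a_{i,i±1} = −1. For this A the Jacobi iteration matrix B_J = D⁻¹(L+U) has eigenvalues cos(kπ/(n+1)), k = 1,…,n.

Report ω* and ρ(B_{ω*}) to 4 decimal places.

[ρ_J] n=149: ρ(B_J) = cos(π/(n+1)) = cos(π/150) = 0.9998.
√(1−ρ_J²) simplifies to sin(π/150) = 0.02094.
Then 2/(1+√(1−ρ_J²)) = 2/(1+0.02094); ω* = 2/1.02094 = 1.9590.
At ω = 1.9590 every |λ(B_ω)| = ω−1, so ρ_SOR = 0.9590.

ω* = 1.9590, ρ_SOR = 0.9590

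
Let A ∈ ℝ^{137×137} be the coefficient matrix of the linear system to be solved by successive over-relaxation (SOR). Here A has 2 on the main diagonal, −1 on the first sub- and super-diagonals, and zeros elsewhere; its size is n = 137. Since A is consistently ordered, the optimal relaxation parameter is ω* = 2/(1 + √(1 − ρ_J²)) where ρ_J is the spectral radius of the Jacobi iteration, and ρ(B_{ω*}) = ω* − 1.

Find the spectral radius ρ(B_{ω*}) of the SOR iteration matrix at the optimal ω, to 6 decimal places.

ρ_SOR = 0.955487

½·tridiag(1,0,1) at n=137: λ_k = cos(kπ/138); max |λ| at k=1 ⇒ ρ_J = cos(π/138) ≈ 0.999741.
√(1−ρ_J²) simplifies to sin(π/138) = 0.0227632.
ω* = 2/(1+0.0227632) = 1.955487
Hence ρ(B_{ω*}) = 1.955487 − 1 = 0.955487.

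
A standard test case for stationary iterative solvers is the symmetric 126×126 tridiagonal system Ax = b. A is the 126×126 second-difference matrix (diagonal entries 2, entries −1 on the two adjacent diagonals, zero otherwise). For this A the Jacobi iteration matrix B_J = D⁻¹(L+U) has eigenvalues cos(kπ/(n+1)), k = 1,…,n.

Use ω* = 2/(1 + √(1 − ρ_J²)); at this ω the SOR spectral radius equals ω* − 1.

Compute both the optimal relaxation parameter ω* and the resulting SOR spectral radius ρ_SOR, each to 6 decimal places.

ω* = 1.951725, ρ_SOR = 0.951725

B_J for the 126×126 system has eigenvalues cos(kπ/127); ρ_J = cos(π/127) = 0.999694.
root = sin(π/127) = 0.0247344  (since 1−cos² = sin²).
Then 2/(1+√(1−ρ_J²)) = 2/(1+0.0247344); ω* = 2/1.0247344 = 1.951725.
Hence ρ(B_{ω*}) = 1.951725 − 1 = 0.951725.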